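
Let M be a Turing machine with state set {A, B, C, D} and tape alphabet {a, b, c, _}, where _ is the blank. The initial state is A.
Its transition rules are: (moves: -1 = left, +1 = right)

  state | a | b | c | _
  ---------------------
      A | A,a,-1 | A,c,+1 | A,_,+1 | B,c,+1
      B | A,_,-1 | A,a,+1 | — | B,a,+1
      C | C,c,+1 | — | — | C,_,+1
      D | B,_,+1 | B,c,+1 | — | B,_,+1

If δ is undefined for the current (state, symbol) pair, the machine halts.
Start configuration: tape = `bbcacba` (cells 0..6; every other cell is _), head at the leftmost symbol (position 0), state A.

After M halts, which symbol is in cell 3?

c

state=A head=0 tape=[b]bcacba   (A,b)→(A,c,+1)
state=A head=1 tape=c[b]cacba   (A,b)→(A,c,+1)
state=A head=2 tape=cc[c]acba   (A,c)→(A,_,+1)
state=A head=3 tape=cc_[a]cba   (A,a)→(A,a,-1)
state=A head=2 tape=cc[_]acba   (A,_)→(B,c,+1)
state=B head=3 tape=ccc[a]cba   (B,a)→(A,_,-1)
state=A head=2 tape=cc[c]_cba   (A,c)→(A,_,+1)
state=A head=3 tape=cc_[_]cba   (A,_)→(B,c,+1)
state=B head=4 tape=cc_c[c]ba
Cell 3 holds c when M halts.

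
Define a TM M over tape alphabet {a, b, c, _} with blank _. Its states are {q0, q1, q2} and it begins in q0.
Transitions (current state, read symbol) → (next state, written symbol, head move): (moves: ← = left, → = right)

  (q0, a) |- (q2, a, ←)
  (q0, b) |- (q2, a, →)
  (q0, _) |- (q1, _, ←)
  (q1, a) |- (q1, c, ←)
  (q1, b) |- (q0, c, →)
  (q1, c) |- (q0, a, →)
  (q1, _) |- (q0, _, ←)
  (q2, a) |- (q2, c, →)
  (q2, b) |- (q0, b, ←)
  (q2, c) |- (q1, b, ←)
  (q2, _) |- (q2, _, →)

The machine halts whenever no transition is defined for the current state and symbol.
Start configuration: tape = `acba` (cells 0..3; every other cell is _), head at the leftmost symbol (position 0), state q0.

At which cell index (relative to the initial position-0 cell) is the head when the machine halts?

q0 | _[a]cba   read a → write a, move ←, go to q2
q2 | [_]acba   read _ → write _, move →, go to q2
q2 | _[a]cba   read a → write c, move →, go to q2
q2 | _c[c]ba   read c → write b, move ←, go to q1
q1 | _[c]bba   read c → write a, move →, go to q0
q0 | _a[b]ba   read b → write a, move →, go to q2
q2 | _aa[b]a   read b → write b, move ←, go to q0
q0 | _a[a]ba   read a → write a, move ←, go to q2
q2 | _[a]aba   read a → write c, move →, go to q2
q2 | _c[a]ba   read a → write c, move →, go to q2
q2 | _cc[b]a   read b → write b, move ←, go to q0
q0 | _c[c]ba
At halt the head is at cell 1.

1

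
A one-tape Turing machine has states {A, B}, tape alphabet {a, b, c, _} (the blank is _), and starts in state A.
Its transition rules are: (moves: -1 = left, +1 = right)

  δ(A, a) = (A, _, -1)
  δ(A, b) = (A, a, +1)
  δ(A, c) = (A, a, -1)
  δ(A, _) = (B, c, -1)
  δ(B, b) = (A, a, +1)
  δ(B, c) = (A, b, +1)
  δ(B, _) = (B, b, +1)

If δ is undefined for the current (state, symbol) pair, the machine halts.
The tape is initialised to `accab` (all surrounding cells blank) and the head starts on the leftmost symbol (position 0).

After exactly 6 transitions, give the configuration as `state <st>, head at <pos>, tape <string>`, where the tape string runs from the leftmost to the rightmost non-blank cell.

state A, head at 0, tape bacccab

A | __[a]ccab   read a → write _, move -1, go to A
A | _[_]_ccab   read _ → write c, move -1, go to B
B | [_]c_ccab   read _ → write b, move +1, go to B
B | b[c]_ccab   read c → write b, move +1, go to A
A | bb[_]ccab   read _ → write c, move -1, go to B
B | b[b]cccab   read b → write a, move +1, go to A
A | ba[c]ccab
After 6 steps: state A, head at 0, tape bacccab.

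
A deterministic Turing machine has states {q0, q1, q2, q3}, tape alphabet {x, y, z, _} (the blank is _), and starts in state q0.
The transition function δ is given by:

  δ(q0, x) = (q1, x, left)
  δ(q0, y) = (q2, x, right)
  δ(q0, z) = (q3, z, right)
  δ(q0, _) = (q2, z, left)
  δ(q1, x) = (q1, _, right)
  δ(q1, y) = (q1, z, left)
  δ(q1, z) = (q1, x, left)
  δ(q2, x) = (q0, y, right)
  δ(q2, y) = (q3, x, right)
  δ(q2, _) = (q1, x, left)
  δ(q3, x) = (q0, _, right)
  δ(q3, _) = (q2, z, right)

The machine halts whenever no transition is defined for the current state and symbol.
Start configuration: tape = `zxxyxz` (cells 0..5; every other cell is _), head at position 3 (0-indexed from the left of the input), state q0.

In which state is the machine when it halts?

q0 | zxx[y]xz__   read y → write x, move right, go to q2
q2 | zxxx[x]z__   read x → write y, move right, go to q0
q0 | zxxxy[z]__   read z → write z, move right, go to q3
q3 | zxxxyz[_]_   read _ → write z, move right, go to q2
q2 | zxxxyzz[_]   read _ → write x, move left, go to q1
q1 | zxxxyz[z]x   read z → write x, move left, go to q1
q1 | zxxxy[z]xx   read z → write x, move left, go to q1
q1 | zxxx[y]xxx   read y → write z, move left, go to q1
q1 | zxx[x]zxxx   read x → write _, move right, go to q1
q1 | zxx_[z]xxx   read z → write x, move left, go to q1
q1 | zxx[_]xxxx
No transition is defined for (q1, _); M halts in state q1.

q1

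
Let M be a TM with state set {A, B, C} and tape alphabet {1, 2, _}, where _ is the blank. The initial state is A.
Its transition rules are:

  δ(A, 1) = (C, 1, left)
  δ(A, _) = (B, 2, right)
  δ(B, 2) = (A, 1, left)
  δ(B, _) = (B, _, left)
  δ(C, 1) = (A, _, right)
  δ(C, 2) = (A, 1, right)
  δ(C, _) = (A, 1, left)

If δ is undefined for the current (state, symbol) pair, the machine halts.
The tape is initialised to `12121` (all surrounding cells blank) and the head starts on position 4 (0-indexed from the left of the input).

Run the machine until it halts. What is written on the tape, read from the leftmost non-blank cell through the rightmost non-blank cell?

A | __1212[1]   read 1 → write 1, move left, go to C
C | __121[2]1   read 2 → write 1, move right, go to A
A | __1211[1]   read 1 → write 1, move left, go to C
C | __121[1]1   read 1 → write _, move right, go to A
A | __121_[1]   read 1 → write 1, move left, go to C
C | __121[_]1   read _ → write 1, move left, go to A
A | __12[1]11   read 1 → write 1, move left, go to C
C | __1[2]111   read 2 → write 1, move right, go to A
A | __11[1]11   read 1 → write 1, move left, go to C
C | __1[1]111   read 1 → write _, move right, go to A
A | __1_[1]11   read 1 → write 1, move left, go to C
C | __1[_]111   read _ → write 1, move left, go to A
A | __[1]1111   read 1 → write 1, move left, go to C
C | _[_]11111   read _ → write 1, move left, go to A
A | [_]111111   read _ → write 2, move right, go to B
B | 2[1]11111
The non-blank tape span at halt is 2111111.

2111111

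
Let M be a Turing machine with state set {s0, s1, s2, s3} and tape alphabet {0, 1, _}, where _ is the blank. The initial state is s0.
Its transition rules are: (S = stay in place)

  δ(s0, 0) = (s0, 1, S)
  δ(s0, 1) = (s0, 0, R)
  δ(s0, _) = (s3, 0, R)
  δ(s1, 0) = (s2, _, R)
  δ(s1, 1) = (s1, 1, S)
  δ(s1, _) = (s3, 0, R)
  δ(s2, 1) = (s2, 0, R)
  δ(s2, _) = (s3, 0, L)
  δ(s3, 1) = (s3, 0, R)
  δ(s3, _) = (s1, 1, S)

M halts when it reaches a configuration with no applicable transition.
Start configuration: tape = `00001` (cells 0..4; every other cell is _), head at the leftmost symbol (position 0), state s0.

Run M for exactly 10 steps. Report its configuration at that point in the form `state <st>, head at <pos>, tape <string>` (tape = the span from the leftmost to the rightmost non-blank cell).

state=s0 head=0 tape=[0]0001__   (s0,0)→(s0,1,S)
state=s0 head=0 tape=[1]0001__   (s0,1)→(s0,0,R)
state=s0 head=1 tape=0[0]001__   (s0,0)→(s0,1,S)
state=s0 head=1 tape=0[1]001__   (s0,1)→(s0,0,R)
state=s0 head=2 tape=00[0]01__   (s0,0)→(s0,1,S)
state=s0 head=2 tape=00[1]01__   (s0,1)→(s0,0,R)
state=s0 head=3 tape=000[0]1__   (s0,0)→(s0,1,S)
state=s0 head=3 tape=000[1]1__   (s0,1)→(s0,0,R)
state=s0 head=4 tape=0000[1]__   (s0,1)→(s0,0,R)
state=s0 head=5 tape=00000[_]_   (s0,_)→(s3,0,R)
state=s3 head=6 tape=000000[_]
After 10 steps: state s3, head at 6, tape 000000.

state s3, head at 6, tape 000000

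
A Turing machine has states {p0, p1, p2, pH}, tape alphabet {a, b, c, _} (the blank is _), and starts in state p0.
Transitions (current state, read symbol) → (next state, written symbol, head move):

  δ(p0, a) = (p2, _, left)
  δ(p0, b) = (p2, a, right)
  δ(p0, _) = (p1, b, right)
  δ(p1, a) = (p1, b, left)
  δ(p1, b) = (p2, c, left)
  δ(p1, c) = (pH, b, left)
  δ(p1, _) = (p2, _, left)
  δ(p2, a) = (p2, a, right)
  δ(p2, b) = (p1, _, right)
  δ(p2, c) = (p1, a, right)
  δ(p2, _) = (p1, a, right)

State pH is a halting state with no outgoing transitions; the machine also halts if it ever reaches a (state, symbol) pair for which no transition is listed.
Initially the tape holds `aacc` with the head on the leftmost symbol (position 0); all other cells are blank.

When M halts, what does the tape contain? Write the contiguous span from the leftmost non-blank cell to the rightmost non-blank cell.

aaaaabc

p0 | ___[a]acc   read a → write _, move left, go to p2
p2 | __[_]_acc   read _ → write a, move right, go to p1
p1 | __a[_]acc   read _ → write _, move left, go to p2
p2 | __[a]_acc   read a → write a, move right, go to p2
p2 | __a[_]acc   read _ → write a, move right, go to p1
p1 | __aa[a]cc   read a → write b, move left, go to p1
p1 | __a[a]bcc   read a → write b, move left, go to p1
p1 | __[a]bbcc   read a → write b, move left, go to p1
p1 | _[_]bbbcc   read _ → write _, move left, go to p2
p2 | [_]_bbbcc   read _ → write a, move right, go to p1
p1 | a[_]bbbcc   read _ → write _, move left, go to p2
p2 | [a]_bbbcc   read a → write a, move right, go to p2
p2 | a[_]bbbcc   read _ → write a, move right, go to p1
p1 | aa[b]bbcc   read b → write c, move left, go to p2
p2 | a[a]cbbcc   read a → write a, move right, go to p2
p2 | aa[c]bbcc   read c → write a, move right, go to p1
p1 | aaa[b]bcc   read b → write c, move left, go to p2
p2 | aa[a]cbcc   read a → write a, move right, go to p2
p2 | aaa[c]bcc   read c → write a, move right, go to p1
p1 | aaaa[b]cc   read b → write c, move left, go to p2
p2 | aaa[a]ccc   read a → write a, move right, go to p2
p2 | aaaa[c]cc   read c → write a, move right, go to p1
p1 | aaaaa[c]c   read c → write b, move left, go to pH
pH | aaaa[a]bc
The non-blank tape span at halt is aaaaabc.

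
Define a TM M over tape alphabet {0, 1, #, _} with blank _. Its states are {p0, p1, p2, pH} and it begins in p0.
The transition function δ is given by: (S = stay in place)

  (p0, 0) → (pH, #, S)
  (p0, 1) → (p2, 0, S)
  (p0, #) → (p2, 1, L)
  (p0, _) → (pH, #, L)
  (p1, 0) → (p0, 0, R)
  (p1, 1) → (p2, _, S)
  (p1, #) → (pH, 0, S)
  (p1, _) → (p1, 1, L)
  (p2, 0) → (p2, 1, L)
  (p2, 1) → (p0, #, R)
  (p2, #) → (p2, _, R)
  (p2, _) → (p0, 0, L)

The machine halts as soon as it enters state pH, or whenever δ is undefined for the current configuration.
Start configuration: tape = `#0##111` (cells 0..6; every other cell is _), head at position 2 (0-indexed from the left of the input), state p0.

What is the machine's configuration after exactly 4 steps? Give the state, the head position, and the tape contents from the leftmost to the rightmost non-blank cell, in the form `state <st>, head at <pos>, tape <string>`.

state p0, head at 2, tape #1#111

state=p0 head=2 tape=#0[#]#111   (p0,#)→(p2,1,L)
state=p2 head=1 tape=#[0]1#111   (p2,0)→(p2,1,L)
state=p2 head=0 tape=[#]11#111   (p2,#)→(p2,_,R)
state=p2 head=1 tape=_[1]1#111   (p2,1)→(p0,#,R)
state=p0 head=2 tape=_#[1]#111
After 4 steps: state p0, head at 2, tape #1#111.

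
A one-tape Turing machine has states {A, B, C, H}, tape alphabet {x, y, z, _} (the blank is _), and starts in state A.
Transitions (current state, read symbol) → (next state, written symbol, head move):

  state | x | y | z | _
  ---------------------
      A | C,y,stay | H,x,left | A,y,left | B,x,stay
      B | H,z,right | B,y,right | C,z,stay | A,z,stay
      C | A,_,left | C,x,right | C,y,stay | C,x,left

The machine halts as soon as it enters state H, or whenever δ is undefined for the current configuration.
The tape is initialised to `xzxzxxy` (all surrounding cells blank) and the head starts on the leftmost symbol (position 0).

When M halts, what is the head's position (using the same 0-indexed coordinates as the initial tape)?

0

A | _[x]zxzxxy   read x → write y, move stay, go to C
C | _[y]zxzxxy   read y → write x, move right, go to C
C | _x[z]xzxxy   read z → write y, move stay, go to C
C | _x[y]xzxxy   read y → write x, move right, go to C
C | _xx[x]zxxy   read x → write _, move left, go to A
A | _x[x]_zxxy   read x → write y, move stay, go to C
C | _x[y]_zxxy   read y → write x, move right, go to C
C | _xx[_]zxxy   read _ → write x, move left, go to C
C | _x[x]xzxxy   read x → write _, move left, go to A
A | _[x]_xzxxy   read x → write y, move stay, go to C
C | _[y]_xzxxy   read y → write x, move right, go to C
C | _x[_]xzxxy   read _ → write x, move left, go to C
C | _[x]xxzxxy   read x → write _, move left, go to A
A | [_]_xxzxxy   read _ → write x, move stay, go to B
B | [x]_xxzxxy   read x → write z, move right, go to H
H | z[_]xxzxxy
At halt the head is at cell 0.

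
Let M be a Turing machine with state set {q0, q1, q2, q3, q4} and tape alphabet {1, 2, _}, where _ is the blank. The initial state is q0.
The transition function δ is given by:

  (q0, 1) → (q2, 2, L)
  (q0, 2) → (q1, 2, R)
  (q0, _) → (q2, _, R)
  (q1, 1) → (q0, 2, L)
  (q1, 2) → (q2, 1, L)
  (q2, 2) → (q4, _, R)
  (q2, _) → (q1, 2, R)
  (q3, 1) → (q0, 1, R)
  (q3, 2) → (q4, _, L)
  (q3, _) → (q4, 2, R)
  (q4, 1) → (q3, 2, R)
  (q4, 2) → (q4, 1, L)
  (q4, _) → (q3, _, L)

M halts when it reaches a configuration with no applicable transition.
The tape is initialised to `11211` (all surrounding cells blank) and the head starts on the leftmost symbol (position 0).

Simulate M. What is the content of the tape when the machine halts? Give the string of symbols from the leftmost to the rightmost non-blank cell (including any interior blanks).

21_21_2

state=q0 head=0 tape=_[1]1211___   (q0,1)→(q2,2,L)
state=q2 head=-1 tape=[_]21211___   (q2,_)→(q1,2,R)
state=q1 head=0 tape=2[2]1211___   (q1,2)→(q2,1,L)
state=q2 head=-1 tape=[2]11211___   (q2,2)→(q4,_,R)
state=q4 head=0 tape=_[1]1211___   (q4,1)→(q3,2,R)
state=q3 head=1 tape=_2[1]211___   (q3,1)→(q0,1,R)
state=q0 head=2 tape=_21[2]11___   (q0,2)→(q1,2,R)
state=q1 head=3 tape=_212[1]1___   (q1,1)→(q0,2,L)
state=q0 head=2 tape=_21[2]21___   (q0,2)→(q1,2,R)
state=q1 head=3 tape=_212[2]1___   (q1,2)→(q2,1,L)
state=q2 head=2 tape=_21[2]11___   (q2,2)→(q4,_,R)
state=q4 head=3 tape=_21_[1]1___   (q4,1)→(q3,2,R)
state=q3 head=4 tape=_21_2[1]___   (q3,1)→(q0,1,R)
state=q0 head=5 tape=_21_21[_]__   (q0,_)→(q2,_,R)
state=q2 head=6 tape=_21_21_[_]_   (q2,_)→(q1,2,R)
state=q1 head=7 tape=_21_21_2[_]
The non-blank tape span at halt is 21_21_2.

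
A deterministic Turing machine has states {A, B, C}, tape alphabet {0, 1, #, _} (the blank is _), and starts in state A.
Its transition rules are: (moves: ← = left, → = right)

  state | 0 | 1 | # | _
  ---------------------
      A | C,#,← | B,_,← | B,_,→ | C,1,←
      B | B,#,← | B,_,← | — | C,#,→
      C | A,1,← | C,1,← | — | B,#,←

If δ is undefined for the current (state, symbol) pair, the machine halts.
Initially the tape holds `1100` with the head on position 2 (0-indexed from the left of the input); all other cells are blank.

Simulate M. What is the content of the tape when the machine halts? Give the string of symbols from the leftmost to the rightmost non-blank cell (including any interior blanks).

state=A head=2 tape=__11[0]0   (A,0)→(C,#,←)
state=C head=1 tape=__1[1]#0   (C,1)→(C,1,←)
state=C head=0 tape=__[1]1#0   (C,1)→(C,1,←)
state=C head=-1 tape=_[_]11#0   (C,_)→(B,#,←)
state=B head=-2 tape=[_]#11#0   (B,_)→(C,#,→)
state=C head=-1 tape=#[#]11#0
The non-blank tape span at halt is ##11#0.

##11#0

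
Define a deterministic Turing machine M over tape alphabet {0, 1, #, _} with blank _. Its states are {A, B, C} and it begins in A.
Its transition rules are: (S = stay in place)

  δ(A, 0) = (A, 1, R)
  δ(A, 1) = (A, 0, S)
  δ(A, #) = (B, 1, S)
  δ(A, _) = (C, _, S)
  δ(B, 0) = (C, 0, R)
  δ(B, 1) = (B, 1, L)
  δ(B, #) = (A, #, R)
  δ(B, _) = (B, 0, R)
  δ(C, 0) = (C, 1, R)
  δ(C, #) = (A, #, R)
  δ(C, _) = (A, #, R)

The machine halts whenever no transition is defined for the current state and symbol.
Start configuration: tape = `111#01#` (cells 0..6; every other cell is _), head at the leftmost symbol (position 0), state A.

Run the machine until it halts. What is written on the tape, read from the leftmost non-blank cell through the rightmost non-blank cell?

0111101#

state=A head=0 tape=_[1]11#01#   (A,1)→(A,0,S)
state=A head=0 tape=_[0]11#01#   (A,0)→(A,1,R)
state=A head=1 tape=_1[1]1#01#   (A,1)→(A,0,S)
state=A head=1 tape=_1[0]1#01#   (A,0)→(A,1,R)
state=A head=2 tape=_11[1]#01#   (A,1)→(A,0,S)
state=A head=2 tape=_11[0]#01#   (A,0)→(A,1,R)
state=A head=3 tape=_111[#]01#   (A,#)→(B,1,S)
state=B head=3 tape=_111[1]01#   (B,1)→(B,1,L)
state=B head=2 tape=_11[1]101#   (B,1)→(B,1,L)
state=B head=1 tape=_1[1]1101#   (B,1)→(B,1,L)
state=B head=0 tape=_[1]11101#   (B,1)→(B,1,L)
state=B head=-1 tape=[_]111101#   (B,_)→(B,0,R)
state=B head=0 tape=0[1]11101#   (B,1)→(B,1,L)
state=B head=-1 tape=[0]111101#   (B,0)→(C,0,R)
state=C head=0 tape=0[1]11101#
The non-blank tape span at halt is 0111101#.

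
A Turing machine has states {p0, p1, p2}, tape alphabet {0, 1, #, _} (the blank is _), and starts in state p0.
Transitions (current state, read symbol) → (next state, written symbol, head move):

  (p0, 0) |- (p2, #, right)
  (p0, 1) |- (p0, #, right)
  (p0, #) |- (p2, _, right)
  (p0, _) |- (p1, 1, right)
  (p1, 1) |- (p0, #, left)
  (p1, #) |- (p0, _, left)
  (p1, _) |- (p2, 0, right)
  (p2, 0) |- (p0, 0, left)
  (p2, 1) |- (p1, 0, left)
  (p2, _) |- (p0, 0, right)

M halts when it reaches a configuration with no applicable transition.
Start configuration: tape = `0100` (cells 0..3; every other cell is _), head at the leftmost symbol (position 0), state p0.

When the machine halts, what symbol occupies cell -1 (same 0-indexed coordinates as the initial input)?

1

state=p0 head=0 tape=_[0]100   (p0,0)→(p2,#,right)
state=p2 head=1 tape=_#[1]00   (p2,1)→(p1,0,left)
state=p1 head=0 tape=_[#]000   (p1,#)→(p0,_,left)
state=p0 head=-1 tape=[_]_000   (p0,_)→(p1,1,right)
state=p1 head=0 tape=1[_]000   (p1,_)→(p2,0,right)
state=p2 head=1 tape=10[0]00   (p2,0)→(p0,0,left)
state=p0 head=0 tape=1[0]000   (p0,0)→(p2,#,right)
state=p2 head=1 tape=1#[0]00   (p2,0)→(p0,0,left)
state=p0 head=0 tape=1[#]000   (p0,#)→(p2,_,right)
state=p2 head=1 tape=1_[0]00   (p2,0)→(p0,0,left)
state=p0 head=0 tape=1[_]000   (p0,_)→(p1,1,right)
state=p1 head=1 tape=11[0]00
Cell -1 holds 1 when M halts.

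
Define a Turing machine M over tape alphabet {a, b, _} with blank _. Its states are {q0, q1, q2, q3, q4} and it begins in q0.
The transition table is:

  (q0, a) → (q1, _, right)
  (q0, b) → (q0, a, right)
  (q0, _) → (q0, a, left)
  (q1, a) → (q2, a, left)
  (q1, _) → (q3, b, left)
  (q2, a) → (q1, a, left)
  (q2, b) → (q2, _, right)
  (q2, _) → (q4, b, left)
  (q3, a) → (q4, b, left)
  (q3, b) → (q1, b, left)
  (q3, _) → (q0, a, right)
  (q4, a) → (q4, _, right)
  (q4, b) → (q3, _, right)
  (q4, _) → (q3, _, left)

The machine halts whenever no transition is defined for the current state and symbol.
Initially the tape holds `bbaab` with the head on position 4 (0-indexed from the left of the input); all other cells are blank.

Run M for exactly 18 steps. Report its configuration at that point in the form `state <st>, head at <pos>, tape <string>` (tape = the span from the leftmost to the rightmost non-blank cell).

state q3, head at 2, tape bb__bb

q0 | bbaa[b]_   read b → write a, move right, go to q0
q0 | bbaaa[_]   read _ → write a, move left, go to q0
q0 | bbaa[a]a   read a → write _, move right, go to q1
q1 | bbaa_[a]   read a → write a, move left, go to q2
q2 | bbaa[_]a   read _ → write b, move left, go to q4
q4 | bba[a]ba   read a → write _, move right, go to q4
q4 | bba_[b]a   read b → write _, move right, go to q3
q3 | bba__[a]   read a → write b, move left, go to q4
q4 | bba_[_]b   read _ → write _, move left, go to q3
q3 | bba[_]_b   read _ → write a, move right, go to q0
q0 | bbaa[_]b   read _ → write a, move left, go to q0
q0 | bba[a]ab   read a → write _, move right, go to q1
q1 | bba_[a]b   read a → write a, move left, go to q2
q2 | bba[_]ab   read _ → write b, move left, go to q4
q4 | bb[a]bab   read a → write _, move right, go to q4
q4 | bb_[b]ab   read b → write _, move right, go to q3
q3 | bb__[a]b   read a → write b, move left, go to q4
q4 | bb_[_]bb   read _ → write _, move left, go to q3
q3 | bb[_]_bb
After 18 steps: state q3, head at 2, tape bb__bb.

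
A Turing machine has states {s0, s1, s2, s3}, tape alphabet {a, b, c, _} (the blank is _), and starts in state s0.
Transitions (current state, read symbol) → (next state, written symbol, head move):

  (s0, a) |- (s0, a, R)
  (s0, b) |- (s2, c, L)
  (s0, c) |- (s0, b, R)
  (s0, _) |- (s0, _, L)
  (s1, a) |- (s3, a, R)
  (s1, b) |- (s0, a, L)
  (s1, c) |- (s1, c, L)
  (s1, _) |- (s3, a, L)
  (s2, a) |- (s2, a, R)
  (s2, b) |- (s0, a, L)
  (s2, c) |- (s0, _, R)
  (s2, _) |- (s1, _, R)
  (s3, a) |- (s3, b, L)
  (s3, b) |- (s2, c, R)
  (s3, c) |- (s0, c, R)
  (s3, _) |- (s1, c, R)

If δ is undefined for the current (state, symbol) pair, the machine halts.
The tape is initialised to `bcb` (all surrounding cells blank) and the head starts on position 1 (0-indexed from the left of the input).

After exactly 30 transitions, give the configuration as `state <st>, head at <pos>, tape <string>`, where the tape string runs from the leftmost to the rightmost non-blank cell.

s0 | __b[c]b_   read c → write b, move R, go to s0
s0 | __bb[b]_   read b → write c, move L, go to s2
s2 | __b[b]c_   read b → write a, move L, go to s0
s0 | __[b]ac_   read b → write c, move L, go to s2
s2 | _[_]cac_   read _ → write _, move R, go to s1
s1 | __[c]ac_   read c → write c, move L, go to s1
s1 | _[_]cac_   read _ → write a, move L, go to s3
s3 | [_]acac_   read _ → write c, move R, go to s1
s1 | c[a]cac_   read a → write a, move R, go to s3
s3 | ca[c]ac_   read c → write c, move R, go to s0
s0 | cac[a]c_   read a → write a, move R, go to s0
s0 | caca[c]_   read c → write b, move R, go to s0
s0 | cacab[_]   read _ → write _, move L, go to s0
s0 | caca[b]_   read b → write c, move L, go to s2
s2 | cac[a]c_   read a → write a, move R, go to s2
s2 | caca[c]_   read c → write _, move R, go to s0
s0 | caca_[_]   read _ → write _, move L, go to s0
s0 | caca[_]_   read _ → write _, move L, go to s0
s0 | cac[a]__   read a → write a, move R, go to s0
s0 | caca[_]_   read _ → write _, move L, go to s0
s0 | cac[a]__   read a → write a, move R, go to s0
s0 | caca[_]_   read _ → write _, move L, go to s0
s0 | cac[a]__   read a → write a, move R, go to s0
s0 | caca[_]_   read _ → write _, move L, go to s0
s0 | cac[a]__   read a → write a, move R, go to s0
s0 | caca[_]_   read _ → write _, move L, go to s0
s0 | cac[a]__   read a → write a, move R, go to s0
s0 | caca[_]_   read _ → write _, move L, go to s0
s0 | cac[a]__   read a → write a, move R, go to s0
s0 | caca[_]_   read _ → write _, move L, go to s0
s0 | cac[a]__
After 30 steps: state s0, head at 1, tape caca.

state s0, head at 1, tape caca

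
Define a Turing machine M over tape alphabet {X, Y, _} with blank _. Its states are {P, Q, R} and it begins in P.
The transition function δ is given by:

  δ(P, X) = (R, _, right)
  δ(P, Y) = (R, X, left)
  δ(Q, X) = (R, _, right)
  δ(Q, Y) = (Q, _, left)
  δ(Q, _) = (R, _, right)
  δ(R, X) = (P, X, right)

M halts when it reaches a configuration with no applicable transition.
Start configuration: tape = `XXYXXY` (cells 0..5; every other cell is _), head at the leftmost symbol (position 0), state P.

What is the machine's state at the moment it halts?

P | [X]XYXXY   read X → write _, move right, go to R
R | _[X]YXXY   read X → write X, move right, go to P
P | _X[Y]XXY   read Y → write X, move left, go to R
R | _[X]XXXY   read X → write X, move right, go to P
P | _X[X]XXY   read X → write _, move right, go to R
R | _X_[X]XY   read X → write X, move right, go to P
P | _X_X[X]Y   read X → write _, move right, go to R
R | _X_X_[Y]
No transition is defined for (R, Y); M halts in state R.

R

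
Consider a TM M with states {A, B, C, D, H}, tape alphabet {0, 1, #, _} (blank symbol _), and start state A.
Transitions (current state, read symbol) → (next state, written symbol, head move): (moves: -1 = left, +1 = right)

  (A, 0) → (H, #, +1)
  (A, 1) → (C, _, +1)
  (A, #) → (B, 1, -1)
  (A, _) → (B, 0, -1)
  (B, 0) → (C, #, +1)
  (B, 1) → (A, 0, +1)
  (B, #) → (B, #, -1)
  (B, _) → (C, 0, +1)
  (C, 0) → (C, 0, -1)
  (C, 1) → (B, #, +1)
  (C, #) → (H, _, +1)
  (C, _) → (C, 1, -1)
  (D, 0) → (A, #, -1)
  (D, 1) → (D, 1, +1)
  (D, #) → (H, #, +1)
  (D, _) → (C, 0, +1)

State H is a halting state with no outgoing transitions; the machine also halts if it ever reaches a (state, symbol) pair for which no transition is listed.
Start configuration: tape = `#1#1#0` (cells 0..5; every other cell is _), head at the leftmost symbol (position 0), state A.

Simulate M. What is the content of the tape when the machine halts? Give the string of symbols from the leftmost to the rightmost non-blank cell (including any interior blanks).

A | _[#]1#1#0_   read # → write 1, move -1, go to B
B | [_]11#1#0_   read _ → write 0, move +1, go to C
C | 0[1]1#1#0_   read 1 → write #, move +1, go to B
B | 0#[1]#1#0_   read 1 → write 0, move +1, go to A
A | 0#0[#]1#0_   read # → write 1, move -1, go to B
B | 0#[0]11#0_   read 0 → write #, move +1, go to C
C | 0##[1]1#0_   read 1 → write #, move +1, go to B
B | 0###[1]#0_   read 1 → write 0, move +1, go to A
A | 0###0[#]0_   read # → write 1, move -1, go to B
B | 0###[0]10_   read 0 → write #, move +1, go to C
C | 0####[1]0_   read 1 → write #, move +1, go to B
B | 0#####[0]_   read 0 → write #, move +1, go to C
C | 0######[_]   read _ → write 1, move -1, go to C
C | 0#####[#]1   read # → write _, move +1, go to H
H | 0#####_[1]
The non-blank tape span at halt is 0#####_1.

0#####_1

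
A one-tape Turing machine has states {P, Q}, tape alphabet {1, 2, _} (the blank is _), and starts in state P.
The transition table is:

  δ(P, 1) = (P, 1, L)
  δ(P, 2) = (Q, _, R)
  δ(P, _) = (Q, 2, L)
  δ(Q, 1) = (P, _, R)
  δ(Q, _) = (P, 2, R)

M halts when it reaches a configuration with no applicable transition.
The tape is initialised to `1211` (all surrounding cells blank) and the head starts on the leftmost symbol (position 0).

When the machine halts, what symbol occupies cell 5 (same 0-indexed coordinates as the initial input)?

2

P | __[1]211___   read 1 → write 1, move L, go to P
P | _[_]1211___   read _ → write 2, move L, go to Q
Q | [_]21211___   read _ → write 2, move R, go to P
P | 2[2]1211___   read 2 → write _, move R, go to Q
Q | 2_[1]211___   read 1 → write _, move R, go to P
P | 2__[2]11___   read 2 → write _, move R, go to Q
Q | 2___[1]1___   read 1 → write _, move R, go to P
P | 2____[1]___   read 1 → write 1, move L, go to P
P | 2___[_]1___   read _ → write 2, move L, go to Q
Q | 2__[_]21___   read _ → write 2, move R, go to P
P | 2__2[2]1___   read 2 → write _, move R, go to Q
Q | 2__2_[1]___   read 1 → write _, move R, go to P
P | 2__2__[_]__   read _ → write 2, move L, go to Q
Q | 2__2_[_]2__   read _ → write 2, move R, go to P
P | 2__2_2[2]__   read 2 → write _, move R, go to Q
Q | 2__2_2_[_]_   read _ → write 2, move R, go to P
P | 2__2_2_2[_]   read _ → write 2, move L, go to Q
Q | 2__2_2_[2]2
Cell 5 holds 2 when M halts.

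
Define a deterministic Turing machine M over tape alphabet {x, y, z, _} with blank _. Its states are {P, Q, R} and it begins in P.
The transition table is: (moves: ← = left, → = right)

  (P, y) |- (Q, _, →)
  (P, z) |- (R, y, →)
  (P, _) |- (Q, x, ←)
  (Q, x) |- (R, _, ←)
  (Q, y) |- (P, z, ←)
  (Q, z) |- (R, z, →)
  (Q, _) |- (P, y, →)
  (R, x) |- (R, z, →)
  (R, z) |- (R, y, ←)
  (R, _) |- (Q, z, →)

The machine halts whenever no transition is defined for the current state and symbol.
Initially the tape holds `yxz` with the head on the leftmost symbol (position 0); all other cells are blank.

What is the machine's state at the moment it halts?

R

state=P head=0 tape=[y]xz___   (P,y)→(Q,_,→)
state=Q head=1 tape=_[x]z___   (Q,x)→(R,_,←)
state=R head=0 tape=[_]_z___   (R,_)→(Q,z,→)
state=Q head=1 tape=z[_]z___   (Q,_)→(P,y,→)
state=P head=2 tape=zy[z]___   (P,z)→(R,y,→)
state=R head=3 tape=zyy[_]__   (R,_)→(Q,z,→)
state=Q head=4 tape=zyyz[_]_   (Q,_)→(P,y,→)
state=P head=5 tape=zyyzy[_]   (P,_)→(Q,x,←)
state=Q head=4 tape=zyyz[y]x   (Q,y)→(P,z,←)
state=P head=3 tape=zyy[z]zx   (P,z)→(R,y,→)
state=R head=4 tape=zyyy[z]x   (R,z)→(R,y,←)
state=R head=3 tape=zyy[y]yx
No transition is defined for (R, y); M halts in state R.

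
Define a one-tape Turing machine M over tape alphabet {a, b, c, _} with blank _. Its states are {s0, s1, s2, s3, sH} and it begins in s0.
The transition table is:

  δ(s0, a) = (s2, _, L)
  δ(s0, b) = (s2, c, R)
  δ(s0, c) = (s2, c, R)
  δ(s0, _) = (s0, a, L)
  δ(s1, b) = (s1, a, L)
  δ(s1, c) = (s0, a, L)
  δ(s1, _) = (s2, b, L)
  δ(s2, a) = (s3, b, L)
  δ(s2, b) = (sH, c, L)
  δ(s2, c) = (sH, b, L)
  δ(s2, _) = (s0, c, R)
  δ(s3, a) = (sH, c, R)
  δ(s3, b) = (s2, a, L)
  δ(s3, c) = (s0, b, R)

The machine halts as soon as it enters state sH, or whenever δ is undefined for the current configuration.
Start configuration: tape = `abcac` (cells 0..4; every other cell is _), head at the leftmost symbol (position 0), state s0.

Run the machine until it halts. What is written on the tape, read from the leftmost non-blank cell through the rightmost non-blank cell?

state=s0 head=0 tape=_[a]bcac   (s0,a)→(s2,_,L)
state=s2 head=-1 tape=[_]_bcac   (s2,_)→(s0,c,R)
state=s0 head=0 tape=c[_]bcac   (s0,_)→(s0,a,L)
state=s0 head=-1 tape=[c]abcac   (s0,c)→(s2,c,R)
state=s2 head=0 tape=c[a]bcac   (s2,a)→(s3,b,L)
state=s3 head=-1 tape=[c]bbcac   (s3,c)→(s0,b,R)
state=s0 head=0 tape=b[b]bcac   (s0,b)→(s2,c,R)
state=s2 head=1 tape=bc[b]cac   (s2,b)→(sH,c,L)
state=sH head=0 tape=b[c]ccac
The non-blank tape span at halt is bcccac.

bcccac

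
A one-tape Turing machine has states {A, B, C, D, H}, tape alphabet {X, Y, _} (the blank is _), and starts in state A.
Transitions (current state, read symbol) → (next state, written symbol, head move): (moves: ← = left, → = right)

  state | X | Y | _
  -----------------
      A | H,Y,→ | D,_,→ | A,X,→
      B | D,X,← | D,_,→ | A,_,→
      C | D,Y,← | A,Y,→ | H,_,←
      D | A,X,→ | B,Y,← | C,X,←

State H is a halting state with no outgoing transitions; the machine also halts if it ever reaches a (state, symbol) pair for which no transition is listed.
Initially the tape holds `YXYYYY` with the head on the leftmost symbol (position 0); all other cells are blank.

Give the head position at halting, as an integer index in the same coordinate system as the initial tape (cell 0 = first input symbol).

4

state=A head=0 tape=[Y]XYYYY_   (A,Y)→(D,_,→)
state=D head=1 tape=_[X]YYYY_   (D,X)→(A,X,→)
state=A head=2 tape=_X[Y]YYY_   (A,Y)→(D,_,→)
state=D head=3 tape=_X_[Y]YY_   (D,Y)→(B,Y,←)
state=B head=2 tape=_X[_]YYY_   (B,_)→(A,_,→)
state=A head=3 tape=_X_[Y]YY_   (A,Y)→(D,_,→)
state=D head=4 tape=_X__[Y]Y_   (D,Y)→(B,Y,←)
state=B head=3 tape=_X_[_]YY_   (B,_)→(A,_,→)
state=A head=4 tape=_X__[Y]Y_   (A,Y)→(D,_,→)
state=D head=5 tape=_X___[Y]_   (D,Y)→(B,Y,←)
state=B head=4 tape=_X__[_]Y_   (B,_)→(A,_,→)
state=A head=5 tape=_X___[Y]_   (A,Y)→(D,_,→)
state=D head=6 tape=_X____[_]   (D,_)→(C,X,←)
state=C head=5 tape=_X___[_]X   (C,_)→(H,_,←)
state=H head=4 tape=_X__[_]_X
At halt the head is at cell 4.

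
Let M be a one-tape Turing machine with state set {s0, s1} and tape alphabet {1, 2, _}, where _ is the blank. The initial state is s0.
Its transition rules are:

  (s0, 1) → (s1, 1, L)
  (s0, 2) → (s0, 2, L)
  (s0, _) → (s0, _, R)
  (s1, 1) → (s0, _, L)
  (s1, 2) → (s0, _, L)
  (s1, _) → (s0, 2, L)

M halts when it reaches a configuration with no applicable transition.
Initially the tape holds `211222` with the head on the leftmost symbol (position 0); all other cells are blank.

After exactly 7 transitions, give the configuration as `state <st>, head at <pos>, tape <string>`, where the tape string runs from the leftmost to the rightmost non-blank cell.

state s0, head at -1, tape 211222

state=s0 head=0 tape=_[2]11222   (s0,2)→(s0,2,L)
state=s0 head=-1 tape=[_]211222   (s0,_)→(s0,_,R)
state=s0 head=0 tape=_[2]11222   (s0,2)→(s0,2,L)
state=s0 head=-1 tape=[_]211222   (s0,_)→(s0,_,R)
state=s0 head=0 tape=_[2]11222   (s0,2)→(s0,2,L)
state=s0 head=-1 tape=[_]211222   (s0,_)→(s0,_,R)
state=s0 head=0 tape=_[2]11222   (s0,2)→(s0,2,L)
state=s0 head=-1 tape=[_]211222
After 7 steps: state s0, head at -1, tape 211222.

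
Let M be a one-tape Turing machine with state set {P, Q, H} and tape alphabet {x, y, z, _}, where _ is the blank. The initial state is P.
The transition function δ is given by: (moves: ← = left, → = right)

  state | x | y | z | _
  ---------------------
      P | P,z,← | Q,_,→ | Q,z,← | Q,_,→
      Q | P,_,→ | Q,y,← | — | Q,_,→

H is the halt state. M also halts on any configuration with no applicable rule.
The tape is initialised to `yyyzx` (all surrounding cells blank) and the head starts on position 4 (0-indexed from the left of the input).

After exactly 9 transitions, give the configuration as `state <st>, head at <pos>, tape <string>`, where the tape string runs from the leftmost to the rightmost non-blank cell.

state=P head=4 tape=_yyyz[x]   (P,x)→(P,z,←)
state=P head=3 tape=_yyy[z]z   (P,z)→(Q,z,←)
state=Q head=2 tape=_yy[y]zz   (Q,y)→(Q,y,←)
state=Q head=1 tape=_y[y]yzz   (Q,y)→(Q,y,←)
state=Q head=0 tape=_[y]yyzz   (Q,y)→(Q,y,←)
state=Q head=-1 tape=[_]yyyzz   (Q,_)→(Q,_,→)
state=Q head=0 tape=_[y]yyzz   (Q,y)→(Q,y,←)
state=Q head=-1 tape=[_]yyyzz   (Q,_)→(Q,_,→)
state=Q head=0 tape=_[y]yyzz   (Q,y)→(Q,y,←)
state=Q head=-1 tape=[_]yyyzz
After 9 steps: state Q, head at -1, tape yyyzz.

state Q, head at -1, tape yyyzz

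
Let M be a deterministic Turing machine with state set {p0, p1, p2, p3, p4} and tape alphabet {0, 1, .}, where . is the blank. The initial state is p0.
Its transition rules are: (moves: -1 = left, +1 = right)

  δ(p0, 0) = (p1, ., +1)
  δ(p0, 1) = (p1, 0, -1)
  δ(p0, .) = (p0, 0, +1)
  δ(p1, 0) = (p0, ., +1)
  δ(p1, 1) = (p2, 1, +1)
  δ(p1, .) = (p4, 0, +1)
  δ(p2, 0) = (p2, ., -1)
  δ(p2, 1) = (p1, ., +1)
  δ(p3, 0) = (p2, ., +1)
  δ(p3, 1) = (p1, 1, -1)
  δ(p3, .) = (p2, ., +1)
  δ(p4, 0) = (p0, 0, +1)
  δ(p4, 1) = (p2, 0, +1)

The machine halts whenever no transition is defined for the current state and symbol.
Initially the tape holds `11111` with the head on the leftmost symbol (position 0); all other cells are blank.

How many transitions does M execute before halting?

9

p0 | .[1]1111.   read 1 → write 0, move -1, go to p1
p1 | [.]01111.   read . → write 0, move +1, go to p4
p4 | 0[0]1111.   read 0 → write 0, move +1, go to p0
p0 | 00[1]111.   read 1 → write 0, move -1, go to p1
p1 | 0[0]0111.   read 0 → write ., move +1, go to p0
p0 | 0.[0]111.   read 0 → write ., move +1, go to p1
p1 | 0..[1]11.   read 1 → write 1, move +1, go to p2
p2 | 0..1[1]1.   read 1 → write ., move +1, go to p1
p1 | 0..1.[1].   read 1 → write 1, move +1, go to p2
p2 | 0..1.1[.]
M halts after 9 transitions.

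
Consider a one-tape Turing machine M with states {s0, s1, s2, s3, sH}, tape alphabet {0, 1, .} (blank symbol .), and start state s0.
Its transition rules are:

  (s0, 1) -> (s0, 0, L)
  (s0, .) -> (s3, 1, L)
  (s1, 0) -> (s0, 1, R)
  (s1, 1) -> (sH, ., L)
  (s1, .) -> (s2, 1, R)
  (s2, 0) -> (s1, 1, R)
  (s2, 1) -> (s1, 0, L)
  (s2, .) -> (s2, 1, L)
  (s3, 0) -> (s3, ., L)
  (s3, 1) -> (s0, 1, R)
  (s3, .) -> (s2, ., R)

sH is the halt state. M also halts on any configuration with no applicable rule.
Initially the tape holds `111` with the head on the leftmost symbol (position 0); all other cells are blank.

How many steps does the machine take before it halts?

s0 | ....[1]11   read 1 → write 0, move L, go to s0
s0 | ...[.]011   read . → write 1, move L, go to s3
s3 | ..[.]1011   read . → write ., move R, go to s2
s2 | ...[1]011   read 1 → write 0, move L, go to s1
s1 | ..[.]0011   read . → write 1, move R, go to s2
s2 | ..1[0]011   read 0 → write 1, move R, go to s1
s1 | ..11[0]11   read 0 → write 1, move R, go to s0
s0 | ..111[1]1   read 1 → write 0, move L, go to s0
s0 | ..11[1]01   read 1 → write 0, move L, go to s0
s0 | ..1[1]001   read 1 → write 0, move L, go to s0
s0 | ..[1]0001   read 1 → write 0, move L, go to s0
s0 | .[.]00001   read . → write 1, move L, go to s3
s3 | [.]100001   read . → write ., move R, go to s2
s2 | .[1]00001   read 1 → write 0, move L, go to s1
s1 | [.]000001   read . → write 1, move R, go to s2
s2 | 1[0]00001   read 0 → write 1, move R, go to s1
s1 | 11[0]0001   read 0 → write 1, move R, go to s0
s0 | 111[0]001
M halts after 17 transitions.

17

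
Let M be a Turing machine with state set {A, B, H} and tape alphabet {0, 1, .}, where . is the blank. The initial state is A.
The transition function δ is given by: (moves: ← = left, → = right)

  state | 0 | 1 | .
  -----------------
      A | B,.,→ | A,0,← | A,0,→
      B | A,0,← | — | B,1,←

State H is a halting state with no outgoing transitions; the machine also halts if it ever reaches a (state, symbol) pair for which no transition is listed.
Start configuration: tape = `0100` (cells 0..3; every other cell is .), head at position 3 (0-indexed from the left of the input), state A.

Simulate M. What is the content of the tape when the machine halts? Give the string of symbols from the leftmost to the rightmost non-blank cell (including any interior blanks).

state=A head=3 tape=010[0].   (A,0)→(B,.,→)
state=B head=4 tape=010.[.]   (B,.)→(B,1,←)
state=B head=3 tape=010[.]1   (B,.)→(B,1,←)
state=B head=2 tape=01[0]11   (B,0)→(A,0,←)
state=A head=1 tape=0[1]011   (A,1)→(A,0,←)
state=A head=0 tape=[0]0011   (A,0)→(B,.,→)
state=B head=1 tape=.[0]011   (B,0)→(A,0,←)
state=A head=0 tape=[.]0011   (A,.)→(A,0,→)
state=A head=1 tape=0[0]011   (A,0)→(B,.,→)
state=B head=2 tape=0.[0]11   (B,0)→(A,0,←)
state=A head=1 tape=0[.]011   (A,.)→(A,0,→)
state=A head=2 tape=00[0]11   (A,0)→(B,.,→)
state=B head=3 tape=00.[1]1
The non-blank tape span at halt is 00.11.

00.11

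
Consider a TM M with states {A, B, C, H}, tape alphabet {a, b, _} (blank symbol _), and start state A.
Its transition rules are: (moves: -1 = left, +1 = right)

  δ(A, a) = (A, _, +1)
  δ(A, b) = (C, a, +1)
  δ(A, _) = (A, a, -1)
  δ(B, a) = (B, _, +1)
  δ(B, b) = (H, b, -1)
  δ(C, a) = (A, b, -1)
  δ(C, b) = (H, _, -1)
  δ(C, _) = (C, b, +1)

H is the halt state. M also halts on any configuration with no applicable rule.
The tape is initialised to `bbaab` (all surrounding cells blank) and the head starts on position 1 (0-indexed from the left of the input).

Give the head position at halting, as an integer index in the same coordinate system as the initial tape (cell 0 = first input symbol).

3

state=A head=1 tape=b[b]aab   (A,b)→(C,a,+1)
state=C head=2 tape=ba[a]ab   (C,a)→(A,b,-1)
state=A head=1 tape=b[a]bab   (A,a)→(A,_,+1)
state=A head=2 tape=b_[b]ab   (A,b)→(C,a,+1)
state=C head=3 tape=b_a[a]b   (C,a)→(A,b,-1)
state=A head=2 tape=b_[a]bb   (A,a)→(A,_,+1)
state=A head=3 tape=b__[b]b   (A,b)→(C,a,+1)
state=C head=4 tape=b__a[b]   (C,b)→(H,_,-1)
state=H head=3 tape=b__[a]_
At halt the head is at cell 3.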